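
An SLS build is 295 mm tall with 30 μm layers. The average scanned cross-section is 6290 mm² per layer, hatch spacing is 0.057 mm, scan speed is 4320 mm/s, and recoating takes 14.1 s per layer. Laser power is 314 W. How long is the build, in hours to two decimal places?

108.29 hours

Number of layers: 295 / 0.03 → 9834 (rounded up).
Scan path per layer = 6290 / 0.057 = 110350.9 mm.
Scan time per layer: 110350.9 / 4320 → 25.5442 s.
Time per layer: 25.5442 + 14.1 → 39.6442 s.
9834 layers × 39.6442 s/layer = 389861.0628 s, i.e. 108.29 hours.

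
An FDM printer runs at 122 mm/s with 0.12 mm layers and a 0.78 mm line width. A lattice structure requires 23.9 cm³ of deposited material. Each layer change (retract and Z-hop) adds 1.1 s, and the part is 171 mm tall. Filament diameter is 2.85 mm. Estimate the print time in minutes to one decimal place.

61.0 minutes

Line area = 0.12 × 0.78 = 0.0936 mm².
Path length: 23900 mm³ / 0.0936 mm² → 255341.9 mm.
Extrusion time = 255341.9 / 122, so 2093 s.
Layer count = ceil(171 / 0.12) = 1425.
Z-hop total: 1425 × 1.1 → 1567.5 s.
Total = 2093 + 1567.5 = 3660.5 s = 61.0 minutes.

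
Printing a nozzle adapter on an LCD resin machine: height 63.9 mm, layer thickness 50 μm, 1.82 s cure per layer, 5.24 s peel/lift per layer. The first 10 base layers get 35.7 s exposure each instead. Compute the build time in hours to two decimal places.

Number of layers: 63.9 / 0.05 → 1278 (rounded up).
Burn-in layers: 10 × (35.7 + 5.24) → 409.4 s.
Normal layers = 1268 × (1.82 + 5.24) = 8952.08 s.
Sum: 409.4 + 8952.08 = 9361.48 s → 2.60 hours.

2.60 hours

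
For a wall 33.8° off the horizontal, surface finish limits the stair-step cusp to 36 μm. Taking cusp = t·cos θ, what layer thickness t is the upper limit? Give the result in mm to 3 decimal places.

0.043 mm

t = h_c / cos θ = 0.036 / 0.8310 = 0.043 mm.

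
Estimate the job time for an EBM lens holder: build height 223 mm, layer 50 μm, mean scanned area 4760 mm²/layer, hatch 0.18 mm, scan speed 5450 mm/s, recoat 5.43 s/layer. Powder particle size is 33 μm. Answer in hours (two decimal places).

Number of layers: 223 / 0.05 → 4460 (rounded up).
Per-layer scan distance: 4760 / 0.18 → 26444.4 mm.
Per-layer scan time = 26444.4 / 5450, so 4.8522 s.
Layer cycle: 4.8522 + 5.43 → 10.2822 s.
Build time = 4460 × 10.2822 = 45858.612 s = 12.74 hours.

12.74 hours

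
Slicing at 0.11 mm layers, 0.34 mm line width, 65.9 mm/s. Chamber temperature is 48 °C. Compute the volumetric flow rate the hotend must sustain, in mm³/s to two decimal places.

A = 0.11 × 0.34 = 0.0374 mm².
Volumetric flow = 65.9 × 0.0374 = 2.46 mm³/s.

2.46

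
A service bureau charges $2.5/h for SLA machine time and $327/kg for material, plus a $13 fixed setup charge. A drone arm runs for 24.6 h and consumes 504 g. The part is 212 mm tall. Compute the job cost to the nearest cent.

Time charge = 2.5 × 24.6, so $61.50.
Feedstock cost = 327 × 504/1000 = $164.808.
Adding setup: 61.50 + 164.808 + 13 → 239.308 ≈ $239.31.

$239.31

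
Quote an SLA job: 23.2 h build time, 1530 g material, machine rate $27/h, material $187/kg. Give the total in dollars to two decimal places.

Machine cost = 27 × 23.2 = $626.40.
Feedstock cost: 187 × 1530/1000 → $286.11.
Job cost: 626.40 + 286.11 = $912.51.

$912.51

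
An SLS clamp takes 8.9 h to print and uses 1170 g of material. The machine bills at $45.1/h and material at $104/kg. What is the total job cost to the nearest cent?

Time charge: 45.1 × 8.9 → $401.39.
Feedstock cost = 104 × 1170/1000, so $121.68.
Total = 401.39 + 121.68 = $523.07.

$523.07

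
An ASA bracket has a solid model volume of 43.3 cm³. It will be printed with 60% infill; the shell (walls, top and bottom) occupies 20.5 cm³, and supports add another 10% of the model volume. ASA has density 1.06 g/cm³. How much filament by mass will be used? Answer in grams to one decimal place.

40.8 g

Interior volume: 43.3 − 20.5 → 22.8 cm³.
Infill deposited: 0.60 × 22.8 → 13.68 cm³.
Support = 0.10 × 43.3, so 4.33 cm³.
Total extruded = 20.5 + 13.68 + 4.33 = 38.51 cm³.
Mass: 38.51 × 1.06 → 40.8206 g.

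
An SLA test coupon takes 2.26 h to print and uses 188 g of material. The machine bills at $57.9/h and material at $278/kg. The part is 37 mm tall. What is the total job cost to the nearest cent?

Machine-time cost = 57.9 × 2.26, so $130.854.
Material charge = 278 × 188/1000, so $52.264.
Job cost: 130.854 + 52.264 = 183.118 ≈ $183.12.

$183.12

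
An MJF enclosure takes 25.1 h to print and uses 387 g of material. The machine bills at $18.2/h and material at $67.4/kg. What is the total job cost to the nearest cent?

Machine-time cost = 18.2 × 25.1 = $456.82.
Material cost: 67.4 × 387/1000 → $26.0838.
Total = 456.82 + 26.0838 = 482.9038 ≈ $482.90.

$482.90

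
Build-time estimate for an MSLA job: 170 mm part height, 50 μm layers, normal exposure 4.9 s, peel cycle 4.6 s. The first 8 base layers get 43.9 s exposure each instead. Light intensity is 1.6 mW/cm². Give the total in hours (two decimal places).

9.06 hours

Layers = ⌈170/0.05⌉ = 3400.
Bottom layers = 8 × (43.9 + 4.6), so 388 s.
Remaining layers = 3392 × (4.9 + 4.6), so 32224 s.
Total = 388 + 32224 = 32612 s = 9.06 hours.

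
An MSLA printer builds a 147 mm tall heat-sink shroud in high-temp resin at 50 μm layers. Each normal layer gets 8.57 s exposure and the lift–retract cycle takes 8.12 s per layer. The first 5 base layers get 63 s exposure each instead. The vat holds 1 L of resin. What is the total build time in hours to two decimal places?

Number of layers: 147 / 0.05 → 2940 (rounded up).
Base layers = 5 × (63 + 8.12), so 355.6 s.
Normal layers: 2935 × (8.57 + 8.12) → 48985.15 s.
Total = 355.6 + 48985.15 = 49340.75 s = 13.71 hours.

13.71 hours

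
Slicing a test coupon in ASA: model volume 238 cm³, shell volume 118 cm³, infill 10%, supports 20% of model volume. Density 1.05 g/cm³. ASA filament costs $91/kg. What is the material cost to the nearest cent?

$16.97

Infill region = 238 − 118 = 120 cm³.
Infill volume: 0.10 × 120 → 12 cm³.
Support: 0.20 × 238 → 47.6 cm³.
Total printed volume = 118 + 12 + 47.6, so 177.6 cm³.
Mass = 177.6 × 1.05, so 186.48 g.
Cost = 186.48 g / 1000 × $91/kg = $16.97.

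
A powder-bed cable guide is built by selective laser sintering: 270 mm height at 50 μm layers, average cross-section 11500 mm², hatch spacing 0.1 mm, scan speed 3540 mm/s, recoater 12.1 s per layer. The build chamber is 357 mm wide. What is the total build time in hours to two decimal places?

Number of layers: 270 / 0.05 → 5400 (rounded up).
Per-layer scan distance: 11500 / 0.1 → 115000 mm.
Laser time per layer = 115000 / 3540 = 32.4859 s.
Layer cycle: 32.4859 + 12.1 → 44.5859 s.
Total: 5400 × 44.5859 s = 240763.86 s → 66.88 hours.

66.88 hours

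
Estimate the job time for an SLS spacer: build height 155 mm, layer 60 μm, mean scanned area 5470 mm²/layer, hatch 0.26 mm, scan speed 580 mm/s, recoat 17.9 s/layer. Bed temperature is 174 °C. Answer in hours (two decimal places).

Layers = ⌈155/0.06⌉ = 2584.
Per-layer scan distance = 5470 / 0.26, so 21038.5 mm.
Per-layer scan time = 21038.5 / 580 = 36.2733 s.
Time per layer = 36.2733 + 17.9, so 54.1733 s.
Total: 2584 × 54.1733 s = 139983.8072 s → 38.88 hours.

38.88 hours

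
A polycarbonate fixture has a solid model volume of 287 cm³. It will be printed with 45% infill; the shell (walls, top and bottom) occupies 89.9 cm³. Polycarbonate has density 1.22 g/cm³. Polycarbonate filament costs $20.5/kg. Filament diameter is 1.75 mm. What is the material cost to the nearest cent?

Interior volume = 287 − 89.9, so 197.1 cm³.
Infill volume = 0.45 × 197.1 = 88.695 cm³.
Total extruded: 89.9 + 88.695 → 178.595 cm³.
Mass: 178.595 × 1.22 → 217.8859 g.
At $20.5/kg: 217.8859/1000 × 20.5 = $4.47.

$4.47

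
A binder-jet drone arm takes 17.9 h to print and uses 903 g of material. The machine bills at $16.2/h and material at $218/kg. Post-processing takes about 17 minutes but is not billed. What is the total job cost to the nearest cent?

Machine-time cost: 16.2 × 17.9 → $289.98.
Material charge = 218 × 903/1000, so $196.854.
Job cost: 289.98 + 196.854 = 486.834 ≈ $486.83.

$486.83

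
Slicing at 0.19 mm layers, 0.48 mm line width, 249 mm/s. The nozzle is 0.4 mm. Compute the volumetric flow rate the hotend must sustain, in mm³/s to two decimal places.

22.71

A: 0.19 × 0.48 → 0.0912 mm².
Q = v·A = 249 × 0.0912 = 22.71 mm³/s.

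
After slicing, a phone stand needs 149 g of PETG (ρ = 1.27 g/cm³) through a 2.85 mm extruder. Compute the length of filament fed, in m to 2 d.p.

Extruded volume: 149/1.27 = 117.3228 cm³ (117322.8 mm³).
Filament cross-section = π × (2.85/2)² = 6.3794 mm².
Length = 117322.8 / 6.3794 = 18390.88 mm = 18.39 m.

18.39 m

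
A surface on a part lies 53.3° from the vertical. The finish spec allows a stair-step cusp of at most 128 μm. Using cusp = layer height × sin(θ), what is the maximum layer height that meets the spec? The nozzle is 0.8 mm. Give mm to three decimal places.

0.160 mm

sin(53.3°) = 0.8018; t_max = 0.128/0.8018 = 0.160 mm.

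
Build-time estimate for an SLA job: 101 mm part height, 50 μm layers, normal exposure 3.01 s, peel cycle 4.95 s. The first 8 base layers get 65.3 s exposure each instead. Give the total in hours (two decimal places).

4.60 hours

Layers = ⌈101/0.05⌉ = 2020.
Burn-in layers = 8 × (65.3 + 4.95), so 562 s.
Normal layers = 2012 × (3.01 + 4.95), so 16015.52 s.
Total = 562 + 16015.52 = 16577.52 s = 4.60 hours.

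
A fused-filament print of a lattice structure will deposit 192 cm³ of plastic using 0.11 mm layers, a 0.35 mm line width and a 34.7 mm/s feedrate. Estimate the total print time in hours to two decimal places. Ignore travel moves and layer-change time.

Bead cross-section: 0.11 × 0.35 → 0.0385 mm².
Path length: 192000 mm³ / 0.0385 mm² → 4987013 mm.
Extrusion time = 4987013 / 34.7, so 143718 s.
Converting: 143718 s = 39.92 hours.

39.92 hours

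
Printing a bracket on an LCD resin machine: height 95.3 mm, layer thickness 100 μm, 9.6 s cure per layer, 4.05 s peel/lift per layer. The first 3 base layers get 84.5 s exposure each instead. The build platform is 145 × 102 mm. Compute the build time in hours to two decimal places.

3.68 hours

Layers = ⌈95.3/0.1⌉ = 953.
Base layers = 3 × (84.5 + 4.05) = 265.65 s.
Regular layers: 950 × (9.6 + 4.05) → 12967.5 s.
Total = 265.65 + 12967.5 = 13233.15 s = 3.68 hours.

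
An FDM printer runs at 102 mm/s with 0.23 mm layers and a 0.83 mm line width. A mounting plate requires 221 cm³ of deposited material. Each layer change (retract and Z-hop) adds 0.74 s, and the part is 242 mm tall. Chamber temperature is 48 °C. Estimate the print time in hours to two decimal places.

3.37 hours

Line area: 0.23 × 0.83 → 0.1909 mm².
Path length: 221000 mm³ / 0.1909 mm² → 1157674.2 mm.
Print-move time = 1157674.2 / 102, so 11349.7 s.
Layer count = ceil(242 / 0.23) = 1053.
Z-hop total = 1053 × 0.74 = 779.22 s.
Total = 11349.7 + 779.22 = 12128.92 s = 3.37 hours.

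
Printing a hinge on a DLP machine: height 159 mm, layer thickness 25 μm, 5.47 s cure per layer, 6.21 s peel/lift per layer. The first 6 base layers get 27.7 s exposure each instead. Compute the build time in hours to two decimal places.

Layers = ⌈159/0.025⌉ = 6360.
Base layers: 6 × (27.7 + 6.21) → 203.46 s.
Normal layers: 6354 × (5.47 + 6.21) → 74214.72 s.
Total = 203.46 + 74214.72 = 74418.18 s = 20.67 hours.

20.67 hours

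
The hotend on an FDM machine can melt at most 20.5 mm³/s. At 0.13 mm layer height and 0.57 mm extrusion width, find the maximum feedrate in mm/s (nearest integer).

Extrusion cross-section = 0.13 × 0.57 = 0.0741 mm².
v_max = Q/A = 20.5/0.0741 = 276.65 mm/s → 277 mm/s.

277 mm/s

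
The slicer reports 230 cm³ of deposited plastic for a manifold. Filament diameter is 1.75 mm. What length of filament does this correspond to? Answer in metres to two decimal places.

Cross-section of 1.75 mm filament: π·(1.75/2)² = 2.4053 mm².
L = 230000 mm³ / 2.4053 mm² = 95622.17 mm, i.e. 95.62 m.

95.62 m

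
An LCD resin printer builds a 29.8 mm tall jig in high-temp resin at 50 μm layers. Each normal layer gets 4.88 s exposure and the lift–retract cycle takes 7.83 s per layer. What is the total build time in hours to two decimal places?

2.10 hours

Layer count = ceil(29.8 / 0.05) = 596.
Cycle time = 4.88 + 7.83, so 12.71 s.
Build time: 596 × 12.71 s = 7575.16 s, i.e. 2.10 hours.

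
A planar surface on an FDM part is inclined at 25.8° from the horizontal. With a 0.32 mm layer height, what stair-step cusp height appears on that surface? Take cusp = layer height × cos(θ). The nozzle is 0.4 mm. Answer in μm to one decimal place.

h_c = t·cos θ = 0.32 × 0.9003 = 0.288096 mm (288.1 μm).

288.1 μm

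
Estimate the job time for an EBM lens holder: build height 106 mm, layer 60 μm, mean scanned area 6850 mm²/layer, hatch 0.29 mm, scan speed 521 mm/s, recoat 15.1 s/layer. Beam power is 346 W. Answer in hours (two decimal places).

Layer count = ceil(106 / 0.06) = 1767.
Scan path per layer = 6850 / 0.29 = 23620.7 mm.
Scan time per layer = 23620.7 / 521 = 45.3372 s.
Layer cycle: 45.3372 + 15.1 → 60.4372 s.
Total: 1767 × 60.4372 s = 106792.5324 s → 29.66 hours.

29.66 hours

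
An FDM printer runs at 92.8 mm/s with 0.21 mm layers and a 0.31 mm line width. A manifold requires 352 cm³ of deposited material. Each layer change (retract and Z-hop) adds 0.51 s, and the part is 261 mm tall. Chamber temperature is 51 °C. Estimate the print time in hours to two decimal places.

Bead cross-section = 0.21 × 0.31, so 0.0651 mm².
Toolpath length = 352 cm³ / 0.0651 mm² = 352000 / 0.0651 = 5407066.1 mm.
Print-move time = 5407066.1 / 92.8, so 58265.8 s.
Layer count = ceil(261 / 0.21) = 1243.
Z-hop total = 1243 × 0.51 = 633.93 s.
Total = 58265.8 + 633.93 = 58899.73 s = 16.36 hours.

16.36 hours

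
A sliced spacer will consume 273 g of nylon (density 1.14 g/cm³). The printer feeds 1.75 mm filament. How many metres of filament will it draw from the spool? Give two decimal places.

Volume = 273 g / 1.14 g·cm⁻³ = 239.4737 cm³ = 239473.7 mm³.
A = π r² = π × 0.875² = 2.4053 mm².
Length = 239473.7 / 2.4053 = 99560.84 mm = 99.56 m.

99.56 m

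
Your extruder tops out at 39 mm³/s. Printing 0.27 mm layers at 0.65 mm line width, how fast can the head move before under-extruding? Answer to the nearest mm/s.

222 mm/s

Bead cross-section = 0.27 × 0.65 = 0.1755 mm².
v_max = Q/A = 39/0.1755 = 222.22 mm/s → 222 mm/s.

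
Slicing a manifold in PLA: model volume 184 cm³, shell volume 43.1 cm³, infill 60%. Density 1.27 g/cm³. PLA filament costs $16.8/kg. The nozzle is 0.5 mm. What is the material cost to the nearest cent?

Infill region = 184 − 43.1 = 140.9 cm³.
Infill deposited = 0.60 × 140.9, so 84.54 cm³.
Total printed volume = 43.1 + 84.54 = 127.64 cm³.
Mass = 127.64 × 1.27 = 162.1028 g.
At $16.8/kg: 162.1028/1000 × 16.8 = $2.72.

$2.72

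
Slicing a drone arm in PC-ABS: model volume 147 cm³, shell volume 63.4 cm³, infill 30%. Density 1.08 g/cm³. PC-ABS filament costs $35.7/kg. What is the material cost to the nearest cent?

Volume inside the shell: 147 − 63.4 → 83.6 cm³.
Infill deposited = 0.30 × 83.6 = 25.08 cm³.
Total printed volume = 63.4 + 25.08, so 88.48 cm³.
Mass = 88.48 × 1.08 = 95.5584 g.
Cost = 95.5584 g / 1000 × $35.7/kg = $3.41.

$3.41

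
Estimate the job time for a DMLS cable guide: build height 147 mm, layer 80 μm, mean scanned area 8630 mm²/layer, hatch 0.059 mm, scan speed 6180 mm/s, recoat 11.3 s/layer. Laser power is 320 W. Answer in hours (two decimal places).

17.85 hours

Number of layers: 147 / 0.08 → 1838 (rounded up).
Hatch length per layer = 8630 / 0.059 = 146271.2 mm.
Scan time per layer: 146271.2 / 6180 → 23.6685 s.
Time per layer: 23.6685 + 11.3 → 34.9685 s.
Build time = 1838 × 34.9685 = 64272.103 s = 17.85 hours.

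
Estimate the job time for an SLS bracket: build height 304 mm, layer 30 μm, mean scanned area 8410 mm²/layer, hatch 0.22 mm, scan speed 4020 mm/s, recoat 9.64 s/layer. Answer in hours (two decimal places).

Layers = ⌈304/0.03⌉ = 10134.
Scan path per layer = 8410 / 0.22, so 38227.3 mm.
Scan time per layer = 38227.3 / 4020, so 9.5093 s.
Layer cycle: 9.5093 + 9.64 → 19.1493 s.
10134 layers × 19.1493 s/layer = 194059.0062 s, i.e. 53.91 hours.

53.91 hours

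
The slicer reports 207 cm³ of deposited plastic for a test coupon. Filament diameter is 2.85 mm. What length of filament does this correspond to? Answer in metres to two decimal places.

A = π r² = π × 1.425² = 6.3794 mm².
Length = 207 cm³ / 6.3794 mm² = 207000 / 6.3794 = 32448.19 mm = 32.45 m.

32.45 m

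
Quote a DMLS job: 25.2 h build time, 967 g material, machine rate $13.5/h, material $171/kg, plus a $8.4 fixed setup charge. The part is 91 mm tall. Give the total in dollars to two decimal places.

Machine-time cost = 13.5 × 25.2 = $340.20.
Material cost: 171 × 967/1000 → $165.357.
Total = 340.20 + 165.357 + 8.4 = 513.957 ≈ $513.96.

$513.96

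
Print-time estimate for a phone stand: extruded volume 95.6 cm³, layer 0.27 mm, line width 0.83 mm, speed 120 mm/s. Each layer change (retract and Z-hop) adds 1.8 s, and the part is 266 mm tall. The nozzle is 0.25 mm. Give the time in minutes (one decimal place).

Line area = 0.27 × 0.83, so 0.2241 mm².
Toolpath length = 95.6 cm³ / 0.2241 mm² = 95600 / 0.2241 = 426595.3 mm.
Time extruding = 426595.3 / 120, so 3555 s.
Layers = ⌈266/0.27⌉ = 986.
Layer-change overhead: 986 × 1.8 → 1774.8 s.
Total = 3555 + 1774.8 = 5329.8 s = 88.8 minutes.

88.8 minutes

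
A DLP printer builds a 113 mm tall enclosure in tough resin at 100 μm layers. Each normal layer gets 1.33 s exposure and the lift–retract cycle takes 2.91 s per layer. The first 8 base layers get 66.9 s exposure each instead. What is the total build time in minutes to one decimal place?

88.6 minutes

Layer count = ceil(113 / 0.1) = 1130.
Burn-in layers = 8 × (66.9 + 2.91) = 558.48 s.
Remaining layers: 1122 × (1.33 + 2.91) → 4757.28 s.
Sum: 558.48 + 4757.28 = 5315.76 s → 88.6 minutes.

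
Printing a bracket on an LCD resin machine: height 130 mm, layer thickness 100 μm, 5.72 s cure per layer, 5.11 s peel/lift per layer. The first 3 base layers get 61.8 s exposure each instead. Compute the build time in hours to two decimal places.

Layer count = ceil(130 / 0.1) = 1300.
Burn-in layers = 3 × (61.8 + 5.11), so 200.73 s.
Regular layers: 1297 × (5.72 + 5.11) → 14046.51 s.
Total = 200.73 + 14046.51 = 14247.24 s = 3.96 hours.

3.96 hours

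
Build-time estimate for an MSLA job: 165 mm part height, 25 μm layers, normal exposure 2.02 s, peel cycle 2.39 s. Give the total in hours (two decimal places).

8.09 hours

Layers = ⌈165/0.025⌉ = 6600.
Cycle time = 2.02 + 2.39 = 4.41 s.
Total = 6600 × 4.41 = 29106 s = 8.09 hours.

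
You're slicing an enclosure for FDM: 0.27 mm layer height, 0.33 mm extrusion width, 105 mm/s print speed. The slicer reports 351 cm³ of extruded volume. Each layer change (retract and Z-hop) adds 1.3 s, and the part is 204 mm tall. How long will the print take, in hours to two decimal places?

Line area = 0.27 × 0.33 = 0.0891 mm².
Toolpath length = 351 cm³ / 0.0891 mm² = 351000 / 0.0891 = 3939393.9 mm.
Print-move time: 3939393.9 / 105 → 37518 s.
Number of layers: 204 / 0.27 → 756 (rounded up).
Z-hop total = 756 × 1.3 = 982.8 s.
Total = 37518 + 982.8 = 38500.8 s = 10.69 hours.

10.69 hours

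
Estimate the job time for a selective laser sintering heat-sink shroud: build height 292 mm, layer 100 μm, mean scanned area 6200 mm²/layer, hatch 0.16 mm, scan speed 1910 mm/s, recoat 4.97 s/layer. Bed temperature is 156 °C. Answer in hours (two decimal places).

Number of layers: 292 / 0.1 → 2920 (rounded up).
Scan path per layer = 6200 / 0.16, so 38750 mm.
Scan time per layer = 38750 / 1910, so 20.288 s.
Per-layer time = 20.288 + 4.97, so 25.258 s.
Total: 2920 × 25.258 s = 73753.36 s → 20.49 hours.

20.49 hours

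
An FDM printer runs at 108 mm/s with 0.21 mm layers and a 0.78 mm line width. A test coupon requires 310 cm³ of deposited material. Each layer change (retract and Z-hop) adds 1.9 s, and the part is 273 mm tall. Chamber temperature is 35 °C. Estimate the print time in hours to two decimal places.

Extrusion cross-section: 0.21 × 0.78 → 0.1638 mm².
Path length: 310000 mm³ / 0.1638 mm² → 1892551.9 mm.
Time extruding: 1892551.9 / 108 → 17523.6 s.
Layers = ⌈273/0.21⌉ = 1300.
Non-print overhead: 1300 × 1.9 → 2470 s.
Total = 17523.6 + 2470 = 19993.6 s = 5.55 hours.

5.55 hours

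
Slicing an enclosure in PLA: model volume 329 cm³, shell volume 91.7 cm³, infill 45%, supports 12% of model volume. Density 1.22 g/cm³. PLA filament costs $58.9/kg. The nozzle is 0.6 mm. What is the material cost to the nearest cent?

$17.10

Interior volume = 329 − 91.7, so 237.3 cm³.
Deposited infill: 0.45 × 237.3 → 106.785 cm³.
Support = 0.12 × 329 = 39.48 cm³.
Total printed volume: 91.7 + 106.785 + 39.48 → 237.965 cm³.
Mass = 237.965 × 1.22, so 290.3173 g.
Cost = 290.3173 g / 1000 × $58.9/kg = $17.10.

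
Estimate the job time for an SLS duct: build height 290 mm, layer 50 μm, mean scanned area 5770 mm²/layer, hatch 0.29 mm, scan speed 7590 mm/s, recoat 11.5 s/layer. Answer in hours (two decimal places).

22.75 hours

Number of layers: 290 / 0.05 → 5800 (rounded up).
Per-layer scan distance: 5770 / 0.29 → 19896.6 mm.
Per-layer scan time = 19896.6 / 7590, so 2.6214 s.
Per-layer time = 2.6214 + 11.5 = 14.1214 s.
5800 layers × 14.1214 s/layer = 81904.12 s, i.e. 22.75 hours.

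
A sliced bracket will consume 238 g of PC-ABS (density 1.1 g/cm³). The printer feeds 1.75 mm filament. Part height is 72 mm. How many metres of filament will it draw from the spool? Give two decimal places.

Volume = 238 g / 1.1 g·cm⁻³ = 216.3636 cm³ = 216363.6 mm³.
A = π r² = π × 0.875² = 2.4053 mm².
L = V/A = 216363.6/2.4053 = 89952.85 mm → 89.95 m.

89.95 m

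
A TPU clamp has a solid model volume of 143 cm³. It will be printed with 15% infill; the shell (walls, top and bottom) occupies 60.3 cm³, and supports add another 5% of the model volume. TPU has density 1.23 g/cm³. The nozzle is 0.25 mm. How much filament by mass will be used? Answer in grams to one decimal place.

98.2 g

Infill region: 143 − 60.3 → 82.7 cm³.
Infill deposited: 0.15 × 82.7 → 12.405 cm³.
Support = 0.05 × 143 = 7.15 cm³.
Total extruded = 60.3 + 12.405 + 7.15, so 79.855 cm³.
Mass = 79.855 × 1.23, so 98.22165 g.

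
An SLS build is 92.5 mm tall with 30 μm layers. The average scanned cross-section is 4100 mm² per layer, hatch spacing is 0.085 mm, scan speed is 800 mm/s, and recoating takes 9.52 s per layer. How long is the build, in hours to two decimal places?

Number of layers: 92.5 / 0.03 → 3084 (rounded up).
Scan path per layer = 4100 / 0.085, so 48235.3 mm.
Laser time per layer = 48235.3 / 800, so 60.2941 s.
Layer cycle: 60.2941 + 9.52 → 69.8141 s.
Total: 3084 × 69.8141 s = 215306.6844 s → 59.81 hours.

59.81 hours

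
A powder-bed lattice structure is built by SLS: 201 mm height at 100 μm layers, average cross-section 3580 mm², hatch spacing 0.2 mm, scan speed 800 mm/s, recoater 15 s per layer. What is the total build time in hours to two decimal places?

Layers = ⌈201/0.1⌉ = 2010.
Per-layer scan distance = 3580 / 0.2, so 17900 mm.
Scan time per layer = 17900 / 800 = 22.375 s.
Layer cycle = 22.375 + 15, so 37.375 s.
Total: 2010 × 37.375 s = 75123.75 s → 20.87 hours.

20.87 hours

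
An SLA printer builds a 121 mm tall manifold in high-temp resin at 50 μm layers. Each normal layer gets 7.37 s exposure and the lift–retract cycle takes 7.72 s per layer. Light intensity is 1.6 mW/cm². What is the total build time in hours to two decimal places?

Number of layers: 121 / 0.05 → 2420 (rounded up).
Cycle time: 7.37 + 7.72 → 15.09 s.
Total = 2420 × 15.09 = 36517.8 s = 10.14 hours.

10.14 hours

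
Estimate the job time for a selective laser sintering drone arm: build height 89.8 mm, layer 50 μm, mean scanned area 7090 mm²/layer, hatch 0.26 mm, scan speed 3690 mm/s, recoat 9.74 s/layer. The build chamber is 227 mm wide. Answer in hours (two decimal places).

8.55 hours

Layers = ⌈89.8/0.05⌉ = 1796.
Scan path per layer = 7090 / 0.26, so 27269.2 mm.
Scan time per layer: 27269.2 / 3690 → 7.39 s.
Per-layer time = 7.39 + 9.74 = 17.13 s.
Total: 1796 × 17.13 s = 30765.48 s → 8.55 hours.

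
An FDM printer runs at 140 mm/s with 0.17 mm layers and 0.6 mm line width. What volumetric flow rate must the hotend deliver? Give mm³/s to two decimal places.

Extrusion cross-section: 0.17 × 0.6 → 0.102 mm².
Volumetric flow = 140 × 0.102 = 14.28 mm³/s.

14.28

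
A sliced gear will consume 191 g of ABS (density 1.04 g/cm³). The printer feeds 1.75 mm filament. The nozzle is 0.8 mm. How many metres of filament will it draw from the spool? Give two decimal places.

76.35 m

Extruded volume: 191/1.04 = 183.6538 cm³ (183653.8 mm³).
A = π r² = π × 0.875² = 2.4053 mm².
L = V/A = 183653.8/2.4053 = 76353.8 mm → 76.35 m.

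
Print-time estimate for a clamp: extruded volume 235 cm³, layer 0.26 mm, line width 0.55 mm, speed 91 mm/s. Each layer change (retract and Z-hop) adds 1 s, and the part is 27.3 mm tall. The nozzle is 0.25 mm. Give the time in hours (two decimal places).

Extrusion cross-section = 0.26 × 0.55, so 0.143 mm².
Total extruded path = 235000/0.143 = 1643356.6 mm.
Extrusion time: 1643356.6 / 91 → 18058.9 s.
Layers = ⌈27.3/0.26⌉ = 105.
Layer-change overhead = 105 × 1, so 105 s.
Total = 18058.9 + 105 = 18163.9 s = 5.05 hours.

5.05 hours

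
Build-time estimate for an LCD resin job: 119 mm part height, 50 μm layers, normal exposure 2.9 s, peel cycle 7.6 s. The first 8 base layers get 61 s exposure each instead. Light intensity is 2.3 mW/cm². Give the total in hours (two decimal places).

7.07 hours

Layers = ⌈119/0.05⌉ = 2380.
Burn-in layers = 8 × (61 + 7.6) = 548.8 s.
Regular layers = 2372 × (2.9 + 7.6), so 24906 s.
Sum: 548.8 + 24906 = 25454.8 s → 7.07 hours.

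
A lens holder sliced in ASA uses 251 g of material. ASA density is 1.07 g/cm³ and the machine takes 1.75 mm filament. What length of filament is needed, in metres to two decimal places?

Volume = 251 g / 1.07 g·cm⁻³ = 234.5794 cm³ = 234579.4 mm³.
A = π r² = π × 0.875² = 2.4053 mm².
Length = 234579.4 / 2.4053 = 97526.05 mm = 97.53 m.

97.53 m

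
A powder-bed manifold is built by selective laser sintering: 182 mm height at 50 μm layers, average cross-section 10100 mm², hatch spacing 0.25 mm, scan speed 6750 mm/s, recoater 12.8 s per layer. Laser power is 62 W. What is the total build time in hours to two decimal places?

18.99 hours

Number of layers: 182 / 0.05 → 3640 (rounded up).
Hatch length per layer = 10100 / 0.25, so 40400 mm.
Scan time per layer: 40400 / 6750 → 5.9852 s.
Time per layer: 5.9852 + 12.8 → 18.7852 s.
Build time = 3640 × 18.7852 = 68378.128 s = 18.99 hours.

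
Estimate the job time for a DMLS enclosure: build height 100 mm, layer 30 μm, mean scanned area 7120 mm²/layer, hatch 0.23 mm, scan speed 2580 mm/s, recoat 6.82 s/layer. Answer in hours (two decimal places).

17.43 hours

Number of layers: 100 / 0.03 → 3334 (rounded up).
Hatch length per layer = 7120 / 0.23 = 30956.5 mm.
Per-layer scan time = 30956.5 / 2580 = 11.9986 s.
Layer cycle: 11.9986 + 6.82 → 18.8186 s.
3334 layers × 18.8186 s/layer = 62741.2124 s, i.e. 17.43 hours.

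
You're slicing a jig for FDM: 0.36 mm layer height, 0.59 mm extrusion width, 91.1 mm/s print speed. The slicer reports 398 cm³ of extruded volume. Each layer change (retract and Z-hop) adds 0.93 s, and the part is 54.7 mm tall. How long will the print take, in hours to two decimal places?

5.75 hours

Line area = 0.36 × 0.59, so 0.2124 mm².
Toolpath length = 398 cm³ / 0.2124 mm² = 398000 / 0.2124 = 1873823 mm.
Time extruding = 1873823 / 91.1, so 20568.9 s.
Layers = ⌈54.7/0.36⌉ = 152.
Layer-change overhead: 152 × 0.93 → 141.36 s.
Total = 20568.9 + 141.36 = 20710.26 s = 5.75 hours.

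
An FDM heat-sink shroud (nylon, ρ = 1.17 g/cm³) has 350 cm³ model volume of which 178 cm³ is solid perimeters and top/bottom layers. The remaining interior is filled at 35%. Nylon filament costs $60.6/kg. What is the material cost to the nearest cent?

$16.89

Volume inside the shell: 350 − 178 → 172 cm³.
Infill deposited: 0.35 × 172 → 60.2 cm³.
Total printed volume: 178 + 60.2 → 238.2 cm³.
Mass = 238.2 × 1.17 = 278.694 g.
Cost = 278.694 g / 1000 × $60.6/kg = $16.89.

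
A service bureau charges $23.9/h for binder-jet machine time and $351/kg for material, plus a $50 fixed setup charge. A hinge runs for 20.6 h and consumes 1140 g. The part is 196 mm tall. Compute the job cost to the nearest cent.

$942.48

Machine-time cost = 23.9 × 20.6, so $492.34.
Material cost = 351 × 1140/1000 = $400.14.
Total = 492.34 + 400.14 + 50 = $942.48.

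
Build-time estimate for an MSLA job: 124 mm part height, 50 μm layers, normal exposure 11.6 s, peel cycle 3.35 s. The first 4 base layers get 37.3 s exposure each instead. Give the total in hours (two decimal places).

10.33 hours

Layers = ⌈124/0.05⌉ = 2480.
Bottom layers = 4 × (37.3 + 3.35) = 162.6 s.
Remaining layers: 2476 × (11.6 + 3.35) → 37016.2 s.
Sum: 162.6 + 37016.2 = 37178.8 s → 10.33 hours.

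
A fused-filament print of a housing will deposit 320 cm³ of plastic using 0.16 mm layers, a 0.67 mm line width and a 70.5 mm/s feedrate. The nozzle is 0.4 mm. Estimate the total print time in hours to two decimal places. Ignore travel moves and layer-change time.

11.76 hours

Extrusion cross-section = 0.16 × 0.67 = 0.1072 mm².
Toolpath length = 320 cm³ / 0.1072 mm² = 320000 / 0.1072 = 2985074.6 mm.
Extrusion time: 2985074.6 / 70.5 → 42341.5 s.
That's 42341.5 s → 11.76 hours.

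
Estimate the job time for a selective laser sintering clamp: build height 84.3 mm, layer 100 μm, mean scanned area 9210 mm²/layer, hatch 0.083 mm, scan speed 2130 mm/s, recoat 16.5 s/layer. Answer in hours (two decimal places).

16.06 hours

Layers = ⌈84.3/0.1⌉ = 843.
Hatch length per layer = 9210 / 0.083 = 110963.9 mm.
Laser time per layer = 110963.9 / 2130 = 52.0957 s.
Per-layer time: 52.0957 + 16.5 → 68.5957 s.
Build time = 843 × 68.5957 = 57826.1751 s = 16.06 hours.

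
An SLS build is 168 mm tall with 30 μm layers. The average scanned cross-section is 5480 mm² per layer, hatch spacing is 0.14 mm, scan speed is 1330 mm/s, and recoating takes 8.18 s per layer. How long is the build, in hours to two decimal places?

Layer count = ceil(168 / 0.03) = 5600.
Hatch length per layer: 5480 / 0.14 → 39142.9 mm.
Laser time per layer = 39142.9 / 1330, so 29.4308 s.
Time per layer: 29.4308 + 8.18 → 37.6108 s.
5600 layers × 37.6108 s/layer = 210620.48 s, i.e. 58.51 hours.

58.51 hours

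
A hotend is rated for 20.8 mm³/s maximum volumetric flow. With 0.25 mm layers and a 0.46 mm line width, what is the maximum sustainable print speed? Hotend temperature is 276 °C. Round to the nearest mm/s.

Extrusion cross-section = 0.25 × 0.46, so 0.115 mm².
v_max = Q/A = 20.8/0.115 = 180.87 mm/s → 181 mm/s.

181 mm/s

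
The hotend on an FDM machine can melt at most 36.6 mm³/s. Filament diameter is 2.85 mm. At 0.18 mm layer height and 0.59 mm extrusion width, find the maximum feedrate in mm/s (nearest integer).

Bead cross-section = 0.18 × 0.59 = 0.1062 mm².
Max speed = 36.6 / 0.1062 = 344.63 ≈ 345 mm/s.

345 mm/s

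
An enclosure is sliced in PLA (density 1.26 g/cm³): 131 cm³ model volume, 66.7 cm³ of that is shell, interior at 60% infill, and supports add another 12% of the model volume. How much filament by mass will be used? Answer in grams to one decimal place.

Infill region = 131 − 66.7, so 64.3 cm³.
Infill deposited: 0.60 × 64.3 → 38.58 cm³.
Support = 0.12 × 131 = 15.72 cm³.
Total printed volume = 66.7 + 38.58 + 15.72, so 121 cm³.
Mass: 121 × 1.26 → 152.46 g.

152.5 g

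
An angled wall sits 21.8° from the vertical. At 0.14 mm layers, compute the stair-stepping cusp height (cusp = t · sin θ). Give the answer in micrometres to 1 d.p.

52.0 μm

Cusp = layer height × sin(21.8°) = 0.14 × 0.3714 = 0.051996 mm = 52.0 μm.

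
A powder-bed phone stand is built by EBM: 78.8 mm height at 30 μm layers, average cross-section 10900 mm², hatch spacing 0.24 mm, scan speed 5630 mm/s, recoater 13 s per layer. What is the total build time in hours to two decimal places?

Layers = ⌈78.8/0.03⌉ = 2627.
Scan path per layer: 10900 / 0.24 → 45416.7 mm.
Per-layer scan time = 45416.7 / 5630, so 8.0669 s.
Time per layer = 8.0669 + 13 = 21.0669 s.
Total: 2627 × 21.0669 s = 55342.7463 s → 15.37 hours.

15.37 hours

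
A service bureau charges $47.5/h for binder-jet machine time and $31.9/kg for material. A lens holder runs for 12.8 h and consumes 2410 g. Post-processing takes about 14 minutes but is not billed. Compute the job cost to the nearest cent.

Machine-time cost = 47.5 × 12.8 = $608.00.
Material charge: 31.9 × 2410/1000 → $76.879.
Total = 608.00 + 76.879 = 684.879 ≈ $684.88.

$684.88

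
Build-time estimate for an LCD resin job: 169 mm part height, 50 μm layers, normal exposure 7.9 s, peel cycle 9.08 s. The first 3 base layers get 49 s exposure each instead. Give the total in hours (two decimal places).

15.98 hours

Layers = ⌈169/0.05⌉ = 3380.
Base layers = 3 × (49 + 9.08), so 174.24 s.
Remaining layers = 3377 × (7.9 + 9.08) = 57341.46 s.
Sum: 174.24 + 57341.46 = 57515.7 s → 15.98 hours.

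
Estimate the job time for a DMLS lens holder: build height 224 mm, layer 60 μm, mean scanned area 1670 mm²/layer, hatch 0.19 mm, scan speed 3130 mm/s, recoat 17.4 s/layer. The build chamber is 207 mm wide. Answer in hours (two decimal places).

20.96 hours

Number of layers: 224 / 0.06 → 3734 (rounded up).
Scan path per layer = 1670 / 0.19 = 8789.5 mm.
Scan time per layer = 8789.5 / 3130 = 2.8081 s.
Per-layer time: 2.8081 + 17.4 → 20.2081 s.
Total: 3734 × 20.2081 s = 75457.0454 s → 20.96 hours.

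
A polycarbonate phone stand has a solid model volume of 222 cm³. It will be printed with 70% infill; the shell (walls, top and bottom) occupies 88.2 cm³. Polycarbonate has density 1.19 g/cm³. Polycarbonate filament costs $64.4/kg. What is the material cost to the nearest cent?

$13.94

Interior volume: 222 − 88.2 → 133.8 cm³.
Infill deposited: 0.70 × 133.8 → 93.66 cm³.
Total extruded = 88.2 + 93.66, so 181.86 cm³.
Mass: 181.86 × 1.19 → 216.4134 g.
Cost = 216.4134 g / 1000 × $64.4/kg = $13.94.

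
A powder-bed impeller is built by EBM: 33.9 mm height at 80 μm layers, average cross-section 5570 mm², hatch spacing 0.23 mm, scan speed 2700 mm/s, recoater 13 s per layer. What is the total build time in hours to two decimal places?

Number of layers: 33.9 / 0.08 → 424 (rounded up).
Per-layer scan distance: 5570 / 0.23 → 24217.4 mm.
Beam time per layer = 24217.4 / 2700, so 8.9694 s.
Layer cycle = 8.9694 + 13, so 21.9694 s.
Build time = 424 × 21.9694 = 9315.0256 s = 2.59 hours.

2.59 hours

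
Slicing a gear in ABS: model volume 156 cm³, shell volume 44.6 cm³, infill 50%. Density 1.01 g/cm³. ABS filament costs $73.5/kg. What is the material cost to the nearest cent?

$7.45

Volume inside the shell: 156 − 44.6 → 111.4 cm³.
Deposited infill = 0.50 × 111.4 = 55.7 cm³.
Total extruded = 44.6 + 55.7 = 100.3 cm³.
Mass: 100.3 × 1.01 → 101.303 g.
At $73.5/kg: 101.303/1000 × 73.5 = $7.45.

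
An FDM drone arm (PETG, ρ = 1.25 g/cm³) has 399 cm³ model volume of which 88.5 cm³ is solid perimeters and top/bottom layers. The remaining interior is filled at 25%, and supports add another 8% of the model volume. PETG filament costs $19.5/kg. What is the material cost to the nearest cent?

$4.83

Infill region = 399 − 88.5 = 310.5 cm³.
Infill volume: 0.25 × 310.5 → 77.625 cm³.
Support = 0.08 × 399, so 31.92 cm³.
Total extruded = 88.5 + 77.625 + 31.92, so 198.045 cm³.
Mass = 198.045 × 1.25 = 247.55625 g.
Cost = 247.55625 g / 1000 × $19.5/kg = $4.83.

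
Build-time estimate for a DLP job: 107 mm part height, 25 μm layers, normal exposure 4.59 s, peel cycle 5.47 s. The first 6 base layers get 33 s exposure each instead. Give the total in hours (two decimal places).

Layers = ⌈107/0.025⌉ = 4280.
Burn-in layers = 6 × (33 + 5.47) = 230.82 s.
Normal layers: 4274 × (4.59 + 5.47) → 42996.44 s.
Sum: 230.82 + 42996.44 = 43227.26 s → 12.01 hours.

12.01 hours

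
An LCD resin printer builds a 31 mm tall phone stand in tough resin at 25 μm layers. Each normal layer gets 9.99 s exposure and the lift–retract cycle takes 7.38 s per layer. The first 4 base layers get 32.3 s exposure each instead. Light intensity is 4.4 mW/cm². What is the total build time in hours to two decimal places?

Layers = ⌈31/0.025⌉ = 1240.
Base layers = 4 × (32.3 + 7.38) = 158.72 s.
Normal layers = 1236 × (9.99 + 7.38) = 21469.32 s.
Sum: 158.72 + 21469.32 = 21628.04 s → 6.01 hours.

6.01 hours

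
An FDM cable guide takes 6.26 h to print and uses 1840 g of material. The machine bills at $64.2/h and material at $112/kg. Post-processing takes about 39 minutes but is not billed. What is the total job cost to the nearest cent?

$607.97

Machine cost: 64.2 × 6.26 → $401.892.
Material cost: 112 × 1840/1000 → $206.08.
Total = 401.892 + 206.08 = 607.972 ≈ $607.97.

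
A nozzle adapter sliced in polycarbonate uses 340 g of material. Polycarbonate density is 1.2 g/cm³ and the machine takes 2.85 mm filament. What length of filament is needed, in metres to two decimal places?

44.41 m

Extruded volume: 340/1.2 = 283.3333 cm³ (283333.3 mm³).
Filament cross-section = π × (2.85/2)² = 6.3794 mm².
Length = 283333.3 / 6.3794 = 44413.78 mm = 44.41 m.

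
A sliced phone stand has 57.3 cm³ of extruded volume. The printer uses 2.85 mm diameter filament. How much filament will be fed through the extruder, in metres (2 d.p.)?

8.98 m

Filament cross-section = π × (2.85/2)² = 6.3794 mm².
Length = 57.3 cm³ / 6.3794 mm² = 57300 / 6.3794 = 8982.04 mm = 8.98 m.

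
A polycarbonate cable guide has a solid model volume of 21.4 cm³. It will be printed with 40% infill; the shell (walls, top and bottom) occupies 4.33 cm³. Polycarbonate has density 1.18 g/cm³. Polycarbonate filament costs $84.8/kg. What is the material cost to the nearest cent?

$1.12

Interior volume = 21.4 − 4.33, so 17.07 cm³.
Infill volume = 0.40 × 17.07 = 6.828 cm³.
Deposited volume = 4.33 + 6.828 = 11.158 cm³.
Mass = 11.158 × 1.18 = 13.16644 g.
Cost = 13.16644 g / 1000 × $84.8/kg = $1.12.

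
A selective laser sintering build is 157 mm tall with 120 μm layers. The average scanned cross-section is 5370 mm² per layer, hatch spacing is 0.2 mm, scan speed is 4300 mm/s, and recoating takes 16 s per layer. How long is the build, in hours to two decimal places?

Layers = ⌈157/0.12⌉ = 1309.
Per-layer scan distance = 5370 / 0.2 = 26850 mm.
Scan time per layer = 26850 / 4300 = 6.2442 s.
Per-layer time = 6.2442 + 16 = 22.2442 s.
Total: 1309 × 22.2442 s = 29117.6578 s → 8.09 hours.

8.09 hours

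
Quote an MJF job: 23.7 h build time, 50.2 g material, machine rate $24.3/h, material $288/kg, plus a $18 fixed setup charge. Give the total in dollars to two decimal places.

Machine-time cost: 24.3 × 23.7 → $575.91.
Material charge = 288 × 50.2/1000, so $14.4576.
Total = 575.91 + 14.4576 + 18 = 608.3676 ≈ $608.37.

$608.37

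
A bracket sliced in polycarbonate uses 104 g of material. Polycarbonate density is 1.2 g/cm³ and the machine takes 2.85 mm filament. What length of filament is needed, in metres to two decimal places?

Volume = 104 g / 1.2 g·cm⁻³ = 86.6667 cm³ = 86666.7 mm³.
Filament cross-section = π × (2.85/2)² = 6.3794 mm².
L = V/A = 86666.7/6.3794 = 13585.4 mm → 13.59 m.

13.59 m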